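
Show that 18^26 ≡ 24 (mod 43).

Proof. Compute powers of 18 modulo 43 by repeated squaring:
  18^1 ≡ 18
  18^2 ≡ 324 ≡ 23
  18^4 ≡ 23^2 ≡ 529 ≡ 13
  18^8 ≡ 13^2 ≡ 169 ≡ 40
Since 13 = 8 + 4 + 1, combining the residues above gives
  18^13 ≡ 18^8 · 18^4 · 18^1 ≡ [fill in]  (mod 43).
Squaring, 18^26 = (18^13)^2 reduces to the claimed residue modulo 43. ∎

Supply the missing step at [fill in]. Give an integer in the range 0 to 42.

Multiply the listed residues: 40 · 13 · 18 = 520 → 9360.
Reducing modulo 43: 9360 = 217·43 + 29, so 18^13 ≡ 29.

29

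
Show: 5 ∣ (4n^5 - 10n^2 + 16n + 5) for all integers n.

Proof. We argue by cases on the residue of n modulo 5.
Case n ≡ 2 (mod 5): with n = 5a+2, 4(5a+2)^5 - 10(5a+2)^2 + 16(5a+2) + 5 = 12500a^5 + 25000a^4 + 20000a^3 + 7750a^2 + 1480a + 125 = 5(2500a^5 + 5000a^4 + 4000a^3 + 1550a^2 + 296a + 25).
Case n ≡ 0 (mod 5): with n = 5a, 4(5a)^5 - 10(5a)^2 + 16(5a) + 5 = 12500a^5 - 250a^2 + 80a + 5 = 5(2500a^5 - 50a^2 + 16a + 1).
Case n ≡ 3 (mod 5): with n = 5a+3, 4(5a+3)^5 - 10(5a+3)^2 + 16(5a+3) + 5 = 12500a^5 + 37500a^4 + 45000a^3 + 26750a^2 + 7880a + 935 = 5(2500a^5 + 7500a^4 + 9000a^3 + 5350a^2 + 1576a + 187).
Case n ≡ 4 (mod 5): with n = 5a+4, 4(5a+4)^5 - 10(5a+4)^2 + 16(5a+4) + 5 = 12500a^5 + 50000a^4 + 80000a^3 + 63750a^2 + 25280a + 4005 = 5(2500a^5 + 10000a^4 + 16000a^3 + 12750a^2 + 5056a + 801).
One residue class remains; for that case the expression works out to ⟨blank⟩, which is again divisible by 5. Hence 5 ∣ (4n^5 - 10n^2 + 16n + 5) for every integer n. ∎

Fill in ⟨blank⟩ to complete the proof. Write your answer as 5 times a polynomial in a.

Only n ≡ 1 (mod 5) is unaccounted for. Put n = 5a+1:
4(5a+1)^5 - 10(5a+1)^2 + 16(5a+1) + 5 expands to 12500a^5 + 12500a^4 + 5000a^3 + 750a^2 + 80a + 15,
and factoring out 5 leaves 5(2500a^5 + 2500a^4 + 1000a^3 + 150a^2 + 16a + 3).

5(2500a^5 + 2500a^4 + 1000a^3 + 150a^2 + 16a + 3)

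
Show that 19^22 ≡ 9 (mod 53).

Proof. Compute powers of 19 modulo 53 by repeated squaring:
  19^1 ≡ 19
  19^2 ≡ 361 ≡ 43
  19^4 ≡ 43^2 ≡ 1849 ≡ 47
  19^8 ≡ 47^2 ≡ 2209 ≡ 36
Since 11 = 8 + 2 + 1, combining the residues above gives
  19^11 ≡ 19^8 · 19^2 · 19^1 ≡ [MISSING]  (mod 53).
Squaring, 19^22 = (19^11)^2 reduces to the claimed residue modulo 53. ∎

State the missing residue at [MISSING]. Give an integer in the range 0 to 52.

50

Multiply the listed residues: 36 · 43 · 19 = 1548 → 29412.
Reducing modulo 53: 29412 = 554·53 + 50, so 19^11 ≡ 50.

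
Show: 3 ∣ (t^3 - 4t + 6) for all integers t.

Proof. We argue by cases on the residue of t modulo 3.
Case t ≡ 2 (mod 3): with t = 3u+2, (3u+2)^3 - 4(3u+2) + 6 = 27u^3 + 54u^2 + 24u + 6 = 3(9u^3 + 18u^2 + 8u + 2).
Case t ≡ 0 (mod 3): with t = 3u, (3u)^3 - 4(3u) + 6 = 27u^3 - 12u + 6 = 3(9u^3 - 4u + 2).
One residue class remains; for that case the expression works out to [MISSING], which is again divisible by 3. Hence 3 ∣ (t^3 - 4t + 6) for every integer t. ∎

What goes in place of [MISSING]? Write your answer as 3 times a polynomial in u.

3(9u^3 + 9u^2 - u + 1)

Only t ≡ 1 (mod 3) is unaccounted for. Put t = 3u+1:
(3u+1)^3 - 4(3u+1) + 6 expands to 27u^3 + 27u^2 - 3u + 3,
and factoring out 3 leaves 3(9u^3 + 9u^2 - u + 1).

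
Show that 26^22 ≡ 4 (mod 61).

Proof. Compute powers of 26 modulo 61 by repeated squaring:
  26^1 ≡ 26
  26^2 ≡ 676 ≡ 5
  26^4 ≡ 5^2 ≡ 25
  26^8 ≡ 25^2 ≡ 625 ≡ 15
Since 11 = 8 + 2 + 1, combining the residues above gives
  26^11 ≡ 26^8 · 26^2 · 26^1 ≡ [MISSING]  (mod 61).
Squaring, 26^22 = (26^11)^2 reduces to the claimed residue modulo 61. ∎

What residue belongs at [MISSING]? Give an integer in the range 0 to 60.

26^8 · 26^2 · 26^1 ≡ 15 · 5 · 26 = 1950.
1950 mod 61 = 59, so 26^11 ≡ 59 (mod 61).

59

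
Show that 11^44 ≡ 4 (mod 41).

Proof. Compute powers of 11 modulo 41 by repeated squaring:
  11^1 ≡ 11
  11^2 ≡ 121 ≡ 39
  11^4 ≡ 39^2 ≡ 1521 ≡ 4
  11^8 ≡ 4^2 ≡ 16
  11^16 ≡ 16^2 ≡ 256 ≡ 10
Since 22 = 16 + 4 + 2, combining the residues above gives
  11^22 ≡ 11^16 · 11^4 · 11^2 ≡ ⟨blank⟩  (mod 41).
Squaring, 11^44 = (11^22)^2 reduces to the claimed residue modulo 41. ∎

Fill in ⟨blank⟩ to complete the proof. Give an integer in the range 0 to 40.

2

11^16 · 11^4 · 11^2 ≡ 10 · 4 · 39 = 1560.
1560 mod 41 = 2, so 11^22 ≡ 2 (mod 41).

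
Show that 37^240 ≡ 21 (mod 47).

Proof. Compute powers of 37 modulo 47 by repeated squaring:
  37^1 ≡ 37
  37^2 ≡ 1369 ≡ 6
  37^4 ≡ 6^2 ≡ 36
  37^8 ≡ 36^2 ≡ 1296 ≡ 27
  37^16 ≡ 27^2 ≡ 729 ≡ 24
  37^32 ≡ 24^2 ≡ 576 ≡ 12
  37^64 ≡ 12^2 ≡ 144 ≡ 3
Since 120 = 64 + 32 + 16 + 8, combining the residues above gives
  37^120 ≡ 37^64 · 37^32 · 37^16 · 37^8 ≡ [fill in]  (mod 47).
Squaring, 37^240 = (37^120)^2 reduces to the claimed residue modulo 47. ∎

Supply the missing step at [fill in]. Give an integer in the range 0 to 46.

16

Multiply the listed residues: 3 · 12 · 24 · 27 = 36 → 864 → 23328.
Reducing modulo 47: 23328 = 496·47 + 16, so 37^120 ≡ 16.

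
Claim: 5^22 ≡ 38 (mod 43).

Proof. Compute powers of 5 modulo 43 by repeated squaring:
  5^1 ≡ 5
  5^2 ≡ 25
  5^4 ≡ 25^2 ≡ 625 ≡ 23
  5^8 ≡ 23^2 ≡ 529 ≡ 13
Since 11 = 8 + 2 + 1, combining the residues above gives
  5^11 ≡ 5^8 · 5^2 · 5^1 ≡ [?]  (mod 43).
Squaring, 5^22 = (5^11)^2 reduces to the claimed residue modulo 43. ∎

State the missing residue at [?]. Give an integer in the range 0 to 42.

Multiply the listed residues: 13 · 25 · 5 = 325 → 1625.
Reducing modulo 43: 1625 = 37·43 + 34, so 5^11 ≡ 34.

34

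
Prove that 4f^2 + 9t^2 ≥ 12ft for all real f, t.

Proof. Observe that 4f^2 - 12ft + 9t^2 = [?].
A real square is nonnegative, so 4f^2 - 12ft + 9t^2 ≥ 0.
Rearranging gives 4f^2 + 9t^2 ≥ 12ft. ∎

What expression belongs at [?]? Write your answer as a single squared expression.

4f^2 - 12ft + 9t^2 is a perfect-square trinomial: the outer terms are (2f)^2 and (3t)^2, and the cross term is -2·2f·3t.
So 4f^2 - 12ft + 9t^2 = (2f - 3t)^2 ≥ 0.

(2f - 3t)^2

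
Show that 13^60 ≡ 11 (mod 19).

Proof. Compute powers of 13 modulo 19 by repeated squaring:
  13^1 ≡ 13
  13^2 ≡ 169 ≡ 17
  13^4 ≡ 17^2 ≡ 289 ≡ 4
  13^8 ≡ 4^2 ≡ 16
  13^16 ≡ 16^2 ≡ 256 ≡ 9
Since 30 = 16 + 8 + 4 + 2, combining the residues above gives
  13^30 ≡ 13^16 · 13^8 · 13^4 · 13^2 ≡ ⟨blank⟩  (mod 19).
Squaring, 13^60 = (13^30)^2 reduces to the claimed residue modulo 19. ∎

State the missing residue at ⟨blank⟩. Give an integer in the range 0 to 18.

7

Multiply the listed residues: 9 · 16 · 4 · 17 = 144 → 576 → 9792.
Reducing modulo 19: 9792 = 515·19 + 7, so 13^30 ≡ 7.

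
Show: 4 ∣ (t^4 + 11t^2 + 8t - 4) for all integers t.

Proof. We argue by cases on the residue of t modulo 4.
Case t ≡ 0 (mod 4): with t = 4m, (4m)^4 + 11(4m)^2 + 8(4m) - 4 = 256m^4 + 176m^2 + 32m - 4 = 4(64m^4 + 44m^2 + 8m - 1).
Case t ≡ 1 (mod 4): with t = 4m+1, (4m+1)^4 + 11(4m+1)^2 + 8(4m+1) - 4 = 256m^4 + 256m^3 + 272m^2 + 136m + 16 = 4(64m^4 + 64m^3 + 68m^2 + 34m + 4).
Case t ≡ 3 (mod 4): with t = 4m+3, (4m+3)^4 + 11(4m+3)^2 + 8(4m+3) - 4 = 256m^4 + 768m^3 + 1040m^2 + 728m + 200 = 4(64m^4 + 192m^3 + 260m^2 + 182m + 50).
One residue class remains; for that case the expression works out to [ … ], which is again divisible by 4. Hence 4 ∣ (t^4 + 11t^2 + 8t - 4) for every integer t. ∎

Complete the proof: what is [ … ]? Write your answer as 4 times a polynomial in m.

The residues treated are {0, 1, 3}, so the missing case is t ≡ 2 (mod 4); write t = 4m+2.
Then (4m+2)^4 + 11(4m+2)^2 + 8(4m+2) - 4 = 256m^4 + 512m^3 + 560m^2 + 336m + 72 = 4(64m^4 + 128m^3 + 140m^2 + 84m + 18).

4(64m^4 + 128m^3 + 140m^2 + 84m + 18)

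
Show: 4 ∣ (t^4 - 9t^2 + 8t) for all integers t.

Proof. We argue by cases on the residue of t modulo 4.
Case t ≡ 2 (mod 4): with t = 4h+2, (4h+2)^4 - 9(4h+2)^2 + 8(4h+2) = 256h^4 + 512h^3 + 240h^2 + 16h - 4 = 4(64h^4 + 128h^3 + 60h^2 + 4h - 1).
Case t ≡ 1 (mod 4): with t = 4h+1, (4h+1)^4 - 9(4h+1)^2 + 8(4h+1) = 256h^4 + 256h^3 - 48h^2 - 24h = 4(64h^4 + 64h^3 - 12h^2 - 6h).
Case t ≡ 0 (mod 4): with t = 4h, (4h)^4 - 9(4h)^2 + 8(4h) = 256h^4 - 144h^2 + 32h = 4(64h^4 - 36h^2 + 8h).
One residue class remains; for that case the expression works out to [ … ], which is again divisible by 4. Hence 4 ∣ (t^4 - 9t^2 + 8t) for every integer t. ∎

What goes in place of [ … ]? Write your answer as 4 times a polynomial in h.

The residues treated are {2, 1, 0}, so the missing case is t ≡ 3 (mod 4); write t = 4h+3.
Then (4h+3)^4 - 9(4h+3)^2 + 8(4h+3) = 256h^4 + 768h^3 + 720h^2 + 248h + 24 = 4(64h^4 + 192h^3 + 180h^2 + 62h + 6).

4(64h^4 + 192h^3 + 180h^2 + 62h + 6)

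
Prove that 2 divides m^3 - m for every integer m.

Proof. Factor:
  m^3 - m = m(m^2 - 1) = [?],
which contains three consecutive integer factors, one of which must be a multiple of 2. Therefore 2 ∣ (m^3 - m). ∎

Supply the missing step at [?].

(m - 1)m(m + 1)

m(m^2 - 1) = m(m - 1)(m + 1) = (m - 1)m(m + 1).
These three factors are consecutive integers, so their product is divisible by 2.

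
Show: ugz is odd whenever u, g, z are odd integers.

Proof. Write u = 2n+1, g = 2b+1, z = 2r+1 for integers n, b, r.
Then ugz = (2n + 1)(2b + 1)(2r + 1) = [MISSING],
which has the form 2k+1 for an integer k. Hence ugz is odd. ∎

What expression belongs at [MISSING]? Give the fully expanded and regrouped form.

2(4bnr + 2bn + 2br + b + 2nr + n + r) + 1

(2n + 1)(2b + 1)(2r + 1) = 8bnr + 4bn + 4br + 2b + 4nr + 2n + 2r + 1
= 2(4bnr + 2bn + 2br + b + 2nr + n + r) + 1.
Since 4bnr + 2bn + 2br + b + 2nr + n + r is an integer, the product is of the form 2k+1 for an integer k.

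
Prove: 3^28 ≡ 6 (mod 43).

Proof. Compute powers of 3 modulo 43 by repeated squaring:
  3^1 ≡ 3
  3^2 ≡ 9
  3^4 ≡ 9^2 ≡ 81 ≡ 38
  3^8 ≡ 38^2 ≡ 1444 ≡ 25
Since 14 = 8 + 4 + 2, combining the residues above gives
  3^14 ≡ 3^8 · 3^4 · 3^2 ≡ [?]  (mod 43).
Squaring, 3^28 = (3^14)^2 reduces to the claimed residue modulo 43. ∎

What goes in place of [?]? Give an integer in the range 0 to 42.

Multiply the listed residues: 25 · 38 · 9 = 950 → 8550.
Reducing modulo 43: 8550 = 198·43 + 36, so 3^14 ≡ 36.

36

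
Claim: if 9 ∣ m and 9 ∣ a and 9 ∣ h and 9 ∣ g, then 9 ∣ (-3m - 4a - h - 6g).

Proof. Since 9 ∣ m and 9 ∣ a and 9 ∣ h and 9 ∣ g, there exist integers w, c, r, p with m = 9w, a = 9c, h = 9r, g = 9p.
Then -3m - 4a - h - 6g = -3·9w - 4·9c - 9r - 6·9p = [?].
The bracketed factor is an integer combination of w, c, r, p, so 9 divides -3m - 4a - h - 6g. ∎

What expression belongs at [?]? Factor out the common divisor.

Each term has a factor of 9: -3·9w - 4·9c - 9r - 6·9p = 9·(-4c - 6p - r - 3w).
Since -4c - 6p - r - 3w is an integer, 9 ∣ (-3m - 4a - h - 6g).

9(-4c - 6p - r - 3w)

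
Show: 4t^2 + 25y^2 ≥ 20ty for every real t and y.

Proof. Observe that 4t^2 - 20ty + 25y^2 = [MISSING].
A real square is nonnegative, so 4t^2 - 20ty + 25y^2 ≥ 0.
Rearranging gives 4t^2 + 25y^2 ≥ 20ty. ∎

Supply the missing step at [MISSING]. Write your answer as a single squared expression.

4t^2 - 20ty + 25y^2 is a perfect-square trinomial: the outer terms are (2t)^2 and (5y)^2, and the cross term is -2·2t·5y.
So 4t^2 - 20ty + 25y^2 = (2t - 5y)^2 ≥ 0.

(2t - 5y)^2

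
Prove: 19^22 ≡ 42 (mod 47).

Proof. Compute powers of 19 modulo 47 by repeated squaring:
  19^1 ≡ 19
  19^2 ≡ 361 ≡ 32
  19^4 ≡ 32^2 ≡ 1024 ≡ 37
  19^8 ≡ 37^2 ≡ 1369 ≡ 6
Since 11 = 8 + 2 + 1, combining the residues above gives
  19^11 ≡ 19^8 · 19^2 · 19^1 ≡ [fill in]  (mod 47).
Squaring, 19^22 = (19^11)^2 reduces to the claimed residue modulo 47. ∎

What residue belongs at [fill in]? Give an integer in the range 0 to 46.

29

19^8 · 19^2 · 19^1 ≡ 6 · 32 · 19 = 3648.
3648 mod 47 = 29, so 19^11 ≡ 29 (mod 47).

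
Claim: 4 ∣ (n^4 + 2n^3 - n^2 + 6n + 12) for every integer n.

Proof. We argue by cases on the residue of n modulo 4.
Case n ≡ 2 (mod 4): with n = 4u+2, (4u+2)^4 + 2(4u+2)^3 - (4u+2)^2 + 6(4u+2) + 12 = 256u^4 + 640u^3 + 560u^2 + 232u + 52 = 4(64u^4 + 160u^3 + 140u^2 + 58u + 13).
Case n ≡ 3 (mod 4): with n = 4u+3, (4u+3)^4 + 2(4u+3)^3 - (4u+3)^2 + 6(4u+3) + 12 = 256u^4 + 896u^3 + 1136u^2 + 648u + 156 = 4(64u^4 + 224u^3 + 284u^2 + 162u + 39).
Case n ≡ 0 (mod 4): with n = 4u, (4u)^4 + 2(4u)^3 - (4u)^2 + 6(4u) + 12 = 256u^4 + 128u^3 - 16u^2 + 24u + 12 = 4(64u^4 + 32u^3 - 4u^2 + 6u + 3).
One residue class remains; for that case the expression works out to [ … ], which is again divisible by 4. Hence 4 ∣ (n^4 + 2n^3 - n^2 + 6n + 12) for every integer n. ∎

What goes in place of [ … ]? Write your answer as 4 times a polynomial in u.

4(64u^4 + 96u^3 + 44u^2 + 14u + 5)

The residues treated are {2, 3, 0}, so the missing case is n ≡ 1 (mod 4); write n = 4u+1.
Then (4u+1)^4 + 2(4u+1)^3 - (4u+1)^2 + 6(4u+1) + 12 = 256u^4 + 384u^3 + 176u^2 + 56u + 20 = 4(64u^4 + 96u^3 + 44u^2 + 14u + 5).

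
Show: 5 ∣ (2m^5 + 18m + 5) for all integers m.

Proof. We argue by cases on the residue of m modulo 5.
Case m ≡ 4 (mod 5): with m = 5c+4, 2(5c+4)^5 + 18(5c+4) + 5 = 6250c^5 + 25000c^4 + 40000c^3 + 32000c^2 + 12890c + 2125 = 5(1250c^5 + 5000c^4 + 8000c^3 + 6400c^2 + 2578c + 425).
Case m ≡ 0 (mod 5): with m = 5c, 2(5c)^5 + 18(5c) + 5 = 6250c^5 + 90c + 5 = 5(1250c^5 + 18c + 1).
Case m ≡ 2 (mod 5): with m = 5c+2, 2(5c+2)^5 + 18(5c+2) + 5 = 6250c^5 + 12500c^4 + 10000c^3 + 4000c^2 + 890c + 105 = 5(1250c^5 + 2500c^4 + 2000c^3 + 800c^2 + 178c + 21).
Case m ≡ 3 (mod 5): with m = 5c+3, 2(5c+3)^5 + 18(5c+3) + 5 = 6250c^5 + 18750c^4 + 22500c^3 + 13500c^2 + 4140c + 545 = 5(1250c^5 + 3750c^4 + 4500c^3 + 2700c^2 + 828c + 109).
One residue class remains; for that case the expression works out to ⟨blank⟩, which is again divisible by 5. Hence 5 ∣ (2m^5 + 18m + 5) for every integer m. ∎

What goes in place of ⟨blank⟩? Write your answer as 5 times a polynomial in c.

5(1250c^5 + 1250c^4 + 500c^3 + 100c^2 + 28c + 5)

Only m ≡ 1 (mod 5) is unaccounted for. Put m = 5c+1:
2(5c+1)^5 + 18(5c+1) + 5 expands to 6250c^5 + 6250c^4 + 2500c^3 + 500c^2 + 140c + 25,
and factoring out 5 leaves 5(1250c^5 + 1250c^4 + 500c^3 + 100c^2 + 28c + 5).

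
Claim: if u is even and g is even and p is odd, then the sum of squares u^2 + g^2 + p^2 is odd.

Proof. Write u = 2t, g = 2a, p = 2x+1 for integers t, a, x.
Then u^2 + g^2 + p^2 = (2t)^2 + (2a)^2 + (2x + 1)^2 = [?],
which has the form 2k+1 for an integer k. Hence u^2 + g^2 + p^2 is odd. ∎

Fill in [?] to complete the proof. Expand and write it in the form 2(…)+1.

2(2a^2 + 2t^2 + 2x^2 + 2x) + 1

Expanding: (2t)^2 + (2a)^2 + (2x + 1)^2 = 4a^2 + 4t^2 + 4x^2 + 4x + 1.
Every term except the constant is even, so this is 2(2a^2 + 2t^2 + 2x^2 + 2x) + 1,
and 2a^2 + 2t^2 + 2x^2 + 2x ∈ ℤ gives the required form.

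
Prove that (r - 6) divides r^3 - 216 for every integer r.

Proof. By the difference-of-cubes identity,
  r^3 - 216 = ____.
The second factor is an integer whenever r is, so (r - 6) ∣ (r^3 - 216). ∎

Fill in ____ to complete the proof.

a^3 - b^3 = (a - b)(a^2 + ab + b^2). With a = r, b = 6:
r^3 - 216 = (r - 6)(r^2 + 6r + 36).

(r - 6)(r^2 + 6r + 36)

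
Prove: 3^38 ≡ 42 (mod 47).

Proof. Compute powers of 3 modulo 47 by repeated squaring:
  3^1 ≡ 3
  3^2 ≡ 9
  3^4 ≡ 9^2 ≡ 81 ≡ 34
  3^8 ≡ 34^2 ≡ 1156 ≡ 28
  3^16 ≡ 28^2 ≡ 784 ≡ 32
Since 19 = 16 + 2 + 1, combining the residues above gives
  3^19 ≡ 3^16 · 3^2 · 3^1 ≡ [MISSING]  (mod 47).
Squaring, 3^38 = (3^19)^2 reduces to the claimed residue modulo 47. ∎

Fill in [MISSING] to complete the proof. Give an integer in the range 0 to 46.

18

Multiply the listed residues: 32 · 9 · 3 = 288 → 864.
Reducing modulo 47: 864 = 18·47 + 18, so 3^19 ≡ 18.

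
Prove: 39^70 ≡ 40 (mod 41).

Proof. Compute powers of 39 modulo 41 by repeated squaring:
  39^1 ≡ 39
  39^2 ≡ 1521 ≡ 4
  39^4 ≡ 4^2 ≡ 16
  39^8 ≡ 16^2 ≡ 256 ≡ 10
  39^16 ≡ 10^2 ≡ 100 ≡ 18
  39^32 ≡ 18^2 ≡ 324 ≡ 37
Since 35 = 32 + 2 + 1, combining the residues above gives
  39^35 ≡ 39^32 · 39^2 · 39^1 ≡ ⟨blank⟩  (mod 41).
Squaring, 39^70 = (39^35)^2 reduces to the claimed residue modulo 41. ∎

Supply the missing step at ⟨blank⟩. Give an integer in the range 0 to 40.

Multiply the listed residues: 37 · 4 · 39 = 148 → 5772.
Reducing modulo 41: 5772 = 140·41 + 32, so 39^35 ≡ 32.

32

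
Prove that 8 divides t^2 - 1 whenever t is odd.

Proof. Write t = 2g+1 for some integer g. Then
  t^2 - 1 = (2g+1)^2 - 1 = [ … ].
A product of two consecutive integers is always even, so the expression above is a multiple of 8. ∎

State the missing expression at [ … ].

(2g+1)^2 - 1 = 4g^2 + 4g + 1 - 1 = 4g^2 + 4g = 4g(g+1).
Since g and g+1 are consecutive, g(g+1) is even, and 4·(even) is a multiple of 8.

4g(g + 1)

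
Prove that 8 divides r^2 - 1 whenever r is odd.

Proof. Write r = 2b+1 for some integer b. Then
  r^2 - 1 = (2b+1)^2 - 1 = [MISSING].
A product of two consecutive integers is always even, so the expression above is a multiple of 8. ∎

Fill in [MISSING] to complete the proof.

4b(b + 1)

(2b+1)^2 - 1 = 4b^2 + 4b + 1 - 1 = 4b^2 + 4b = 4b(b+1).
Since b and b+1 are consecutive, b(b+1) is even, and 4·(even) is a multiple of 8.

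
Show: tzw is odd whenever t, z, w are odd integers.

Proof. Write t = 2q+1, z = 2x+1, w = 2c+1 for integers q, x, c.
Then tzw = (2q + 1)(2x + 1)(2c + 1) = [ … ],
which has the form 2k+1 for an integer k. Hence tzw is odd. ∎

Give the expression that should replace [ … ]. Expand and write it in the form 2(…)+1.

2(4cqx + 2cq + 2cx + c + 2qx + q + x) + 1

Expanding: (2q + 1)(2x + 1)(2c + 1) = 8cqx + 4cq + 4cx + 2c + 4qx + 2q + 2x + 1.
Every term except the constant is even, so this is 2(4cqx + 2cq + 2cx + c + 2qx + q + x) + 1,
and 4cqx + 2cq + 2cx + c + 2qx + q + x ∈ ℤ gives the required form.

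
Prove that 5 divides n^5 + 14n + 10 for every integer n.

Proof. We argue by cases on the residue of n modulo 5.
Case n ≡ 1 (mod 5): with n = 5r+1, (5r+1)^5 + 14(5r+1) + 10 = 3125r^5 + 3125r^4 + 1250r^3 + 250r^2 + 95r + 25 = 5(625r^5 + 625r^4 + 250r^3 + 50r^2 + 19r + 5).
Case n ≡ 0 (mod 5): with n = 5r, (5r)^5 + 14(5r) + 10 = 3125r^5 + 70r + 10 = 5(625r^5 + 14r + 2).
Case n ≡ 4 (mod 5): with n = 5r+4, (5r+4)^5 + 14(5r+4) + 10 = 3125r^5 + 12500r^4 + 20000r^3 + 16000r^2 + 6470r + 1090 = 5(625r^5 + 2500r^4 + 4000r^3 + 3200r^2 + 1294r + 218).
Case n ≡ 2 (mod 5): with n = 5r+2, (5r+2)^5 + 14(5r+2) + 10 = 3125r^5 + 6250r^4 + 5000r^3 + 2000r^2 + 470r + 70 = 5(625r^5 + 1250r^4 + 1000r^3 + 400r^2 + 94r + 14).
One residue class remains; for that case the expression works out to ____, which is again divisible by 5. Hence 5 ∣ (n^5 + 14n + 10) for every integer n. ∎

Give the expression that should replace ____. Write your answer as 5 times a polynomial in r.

5(625r^5 + 1875r^4 + 2250r^3 + 1350r^2 + 419r + 59)

The residues treated are {1, 0, 4, 2}, so the missing case is n ≡ 3 (mod 5); write n = 5r+3.
Then (5r+3)^5 + 14(5r+3) + 10 = 3125r^5 + 9375r^4 + 11250r^3 + 6750r^2 + 2095r + 295 = 5(625r^5 + 1875r^4 + 2250r^3 + 1350r^2 + 419r + 59).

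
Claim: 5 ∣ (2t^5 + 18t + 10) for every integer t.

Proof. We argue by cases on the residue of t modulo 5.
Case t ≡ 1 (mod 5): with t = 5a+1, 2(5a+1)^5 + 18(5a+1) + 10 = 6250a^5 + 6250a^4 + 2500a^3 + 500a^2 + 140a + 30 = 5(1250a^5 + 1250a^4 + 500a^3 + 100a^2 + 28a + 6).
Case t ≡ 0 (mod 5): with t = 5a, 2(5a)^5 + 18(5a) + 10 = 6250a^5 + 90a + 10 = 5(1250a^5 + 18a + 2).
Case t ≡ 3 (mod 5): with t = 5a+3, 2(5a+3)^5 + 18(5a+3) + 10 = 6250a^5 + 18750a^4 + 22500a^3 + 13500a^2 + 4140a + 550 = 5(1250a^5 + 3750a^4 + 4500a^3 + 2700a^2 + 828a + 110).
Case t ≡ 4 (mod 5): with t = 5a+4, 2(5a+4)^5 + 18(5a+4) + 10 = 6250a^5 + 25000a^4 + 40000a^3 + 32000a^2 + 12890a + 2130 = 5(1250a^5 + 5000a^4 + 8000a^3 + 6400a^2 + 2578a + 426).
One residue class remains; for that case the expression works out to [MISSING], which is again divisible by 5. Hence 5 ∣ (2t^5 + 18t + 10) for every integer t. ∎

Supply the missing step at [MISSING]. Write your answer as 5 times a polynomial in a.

5(1250a^5 + 2500a^4 + 2000a^3 + 800a^2 + 178a + 22)

Only t ≡ 2 (mod 5) is unaccounted for. Put t = 5a+2:
2(5a+2)^5 + 18(5a+2) + 10 expands to 6250a^5 + 12500a^4 + 10000a^3 + 4000a^2 + 890a + 110,
and factoring out 5 leaves 5(1250a^5 + 2500a^4 + 2000a^3 + 800a^2 + 178a + 22).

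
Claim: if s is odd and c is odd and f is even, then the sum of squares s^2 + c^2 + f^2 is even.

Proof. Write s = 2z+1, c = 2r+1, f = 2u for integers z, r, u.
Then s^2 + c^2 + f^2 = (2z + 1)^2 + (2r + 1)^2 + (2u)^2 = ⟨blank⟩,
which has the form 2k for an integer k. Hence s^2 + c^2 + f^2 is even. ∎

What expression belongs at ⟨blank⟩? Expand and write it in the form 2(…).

Expanding: (2z + 1)^2 + (2r + 1)^2 + (2u)^2 = 4r^2 + 4r + 4u^2 + 4z^2 + 4z + 2.
Every term is even; pulling out the factor of 2 gives 2(2r^2 + 2r + 2u^2 + 2z^2 + 2z + 1).

2(2r^2 + 2r + 2u^2 + 2z^2 + 2z + 1)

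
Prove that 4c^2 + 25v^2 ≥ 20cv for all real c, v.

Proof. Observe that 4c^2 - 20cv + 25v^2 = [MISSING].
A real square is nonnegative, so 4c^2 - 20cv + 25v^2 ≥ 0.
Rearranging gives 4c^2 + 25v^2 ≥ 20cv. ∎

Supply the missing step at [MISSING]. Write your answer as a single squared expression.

4c^2 - 20cv + 25v^2 is a perfect-square trinomial: the outer terms are (2c)^2 and (5v)^2, and the cross term is -2·2c·5v.
So 4c^2 - 20cv + 25v^2 = (2c - 5v)^2 ≥ 0.

(2c - 5v)^2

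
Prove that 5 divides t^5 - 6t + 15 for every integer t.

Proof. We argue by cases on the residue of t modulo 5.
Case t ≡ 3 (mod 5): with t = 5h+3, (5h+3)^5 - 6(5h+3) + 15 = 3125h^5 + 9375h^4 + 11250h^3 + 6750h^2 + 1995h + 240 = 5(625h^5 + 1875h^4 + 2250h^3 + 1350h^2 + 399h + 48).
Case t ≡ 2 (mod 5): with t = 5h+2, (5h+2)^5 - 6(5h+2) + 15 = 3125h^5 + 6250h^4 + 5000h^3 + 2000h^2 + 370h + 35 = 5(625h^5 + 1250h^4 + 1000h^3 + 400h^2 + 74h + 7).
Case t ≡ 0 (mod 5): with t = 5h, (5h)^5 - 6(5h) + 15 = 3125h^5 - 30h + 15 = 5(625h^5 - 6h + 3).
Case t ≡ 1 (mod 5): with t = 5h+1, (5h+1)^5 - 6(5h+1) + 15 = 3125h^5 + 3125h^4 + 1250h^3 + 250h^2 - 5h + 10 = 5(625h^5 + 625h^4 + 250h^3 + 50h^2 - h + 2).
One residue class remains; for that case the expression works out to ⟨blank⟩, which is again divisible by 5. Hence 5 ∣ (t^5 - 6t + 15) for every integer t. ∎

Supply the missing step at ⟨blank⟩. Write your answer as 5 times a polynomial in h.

5(625h^5 + 2500h^4 + 4000h^3 + 3200h^2 + 1274h + 203)

The residues treated are {3, 2, 0, 1}, so the missing case is t ≡ 4 (mod 5); write t = 5h+4.
Then (5h+4)^5 - 6(5h+4) + 15 = 3125h^5 + 12500h^4 + 20000h^3 + 16000h^2 + 6370h + 1015 = 5(625h^5 + 2500h^4 + 4000h^3 + 3200h^2 + 1274h + 203).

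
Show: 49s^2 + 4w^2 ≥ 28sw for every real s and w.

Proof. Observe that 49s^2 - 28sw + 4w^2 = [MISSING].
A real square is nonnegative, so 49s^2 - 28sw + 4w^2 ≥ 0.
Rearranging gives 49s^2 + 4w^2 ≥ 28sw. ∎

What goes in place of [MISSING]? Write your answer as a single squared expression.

(7s - 2w)^2

The leading and trailing coefficients are 7^2 and 2^2, and 28 = 2·7·2, so the trinomial is (7s - 2w)^2.
Hence 49s^2 - 28sw + 4w^2 ≥ 0.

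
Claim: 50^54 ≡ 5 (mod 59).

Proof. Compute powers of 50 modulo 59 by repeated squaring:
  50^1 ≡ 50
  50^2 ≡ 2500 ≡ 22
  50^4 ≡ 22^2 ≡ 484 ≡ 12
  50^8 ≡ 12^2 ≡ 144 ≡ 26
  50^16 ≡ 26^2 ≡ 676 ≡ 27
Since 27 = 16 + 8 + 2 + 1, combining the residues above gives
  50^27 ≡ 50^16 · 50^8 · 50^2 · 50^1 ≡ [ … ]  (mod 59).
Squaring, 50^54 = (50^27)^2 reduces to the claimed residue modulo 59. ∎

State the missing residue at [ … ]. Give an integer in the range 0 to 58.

50^16 · 50^8 · 50^2 · 50^1 ≡ 27 · 26 · 22 · 50 = 772200.
772200 mod 59 = 8, so 50^27 ≡ 8 (mod 59).

8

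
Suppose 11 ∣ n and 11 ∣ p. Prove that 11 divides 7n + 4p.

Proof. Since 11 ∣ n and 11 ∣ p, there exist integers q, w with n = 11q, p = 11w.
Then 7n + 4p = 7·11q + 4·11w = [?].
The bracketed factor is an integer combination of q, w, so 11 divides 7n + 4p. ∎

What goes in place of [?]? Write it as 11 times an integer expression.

11(7q + 4w)

Pull the common 11 out of every term: 7·11q + 4·11w = 11(7q + 4w).
7q + 4w is an integer, which exhibits the divisibility.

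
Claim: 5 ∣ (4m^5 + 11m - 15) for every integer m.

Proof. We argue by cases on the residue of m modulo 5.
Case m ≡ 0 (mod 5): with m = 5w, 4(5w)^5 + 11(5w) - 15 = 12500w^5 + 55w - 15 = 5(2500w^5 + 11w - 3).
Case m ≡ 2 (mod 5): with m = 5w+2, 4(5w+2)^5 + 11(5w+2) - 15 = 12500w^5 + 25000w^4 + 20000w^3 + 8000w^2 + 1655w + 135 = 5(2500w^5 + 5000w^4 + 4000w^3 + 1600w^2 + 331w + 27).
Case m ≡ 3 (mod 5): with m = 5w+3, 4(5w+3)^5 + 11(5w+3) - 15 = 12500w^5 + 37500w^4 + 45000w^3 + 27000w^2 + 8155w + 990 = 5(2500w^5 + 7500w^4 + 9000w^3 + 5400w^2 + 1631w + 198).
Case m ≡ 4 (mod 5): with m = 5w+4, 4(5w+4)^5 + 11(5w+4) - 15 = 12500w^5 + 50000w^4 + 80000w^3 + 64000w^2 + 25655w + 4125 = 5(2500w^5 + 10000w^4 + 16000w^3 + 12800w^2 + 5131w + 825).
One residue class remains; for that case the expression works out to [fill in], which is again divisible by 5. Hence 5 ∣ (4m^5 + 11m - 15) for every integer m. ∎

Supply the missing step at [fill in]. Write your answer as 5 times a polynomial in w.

5(2500w^5 + 2500w^4 + 1000w^3 + 200w^2 + 31w)

The residues treated are {0, 2, 3, 4}, so the missing case is m ≡ 1 (mod 5); write m = 5w+1.
Then 4(5w+1)^5 + 11(5w+1) - 15 = 12500w^5 + 12500w^4 + 5000w^3 + 1000w^2 + 155w = 5(2500w^5 + 2500w^4 + 1000w^3 + 200w^2 + 31w).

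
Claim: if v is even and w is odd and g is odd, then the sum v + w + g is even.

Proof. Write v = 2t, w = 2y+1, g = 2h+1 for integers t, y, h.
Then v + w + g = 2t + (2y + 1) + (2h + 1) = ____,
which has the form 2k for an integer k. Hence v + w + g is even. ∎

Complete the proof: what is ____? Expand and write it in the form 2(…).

2t + (2y + 1) + (2h + 1) = 2h + 2t + 2y + 2
= 2(h + t + y + 1).
Since h + t + y + 1 is an integer, the sum is of the form 2k for an integer k.

2(h + t + y + 1)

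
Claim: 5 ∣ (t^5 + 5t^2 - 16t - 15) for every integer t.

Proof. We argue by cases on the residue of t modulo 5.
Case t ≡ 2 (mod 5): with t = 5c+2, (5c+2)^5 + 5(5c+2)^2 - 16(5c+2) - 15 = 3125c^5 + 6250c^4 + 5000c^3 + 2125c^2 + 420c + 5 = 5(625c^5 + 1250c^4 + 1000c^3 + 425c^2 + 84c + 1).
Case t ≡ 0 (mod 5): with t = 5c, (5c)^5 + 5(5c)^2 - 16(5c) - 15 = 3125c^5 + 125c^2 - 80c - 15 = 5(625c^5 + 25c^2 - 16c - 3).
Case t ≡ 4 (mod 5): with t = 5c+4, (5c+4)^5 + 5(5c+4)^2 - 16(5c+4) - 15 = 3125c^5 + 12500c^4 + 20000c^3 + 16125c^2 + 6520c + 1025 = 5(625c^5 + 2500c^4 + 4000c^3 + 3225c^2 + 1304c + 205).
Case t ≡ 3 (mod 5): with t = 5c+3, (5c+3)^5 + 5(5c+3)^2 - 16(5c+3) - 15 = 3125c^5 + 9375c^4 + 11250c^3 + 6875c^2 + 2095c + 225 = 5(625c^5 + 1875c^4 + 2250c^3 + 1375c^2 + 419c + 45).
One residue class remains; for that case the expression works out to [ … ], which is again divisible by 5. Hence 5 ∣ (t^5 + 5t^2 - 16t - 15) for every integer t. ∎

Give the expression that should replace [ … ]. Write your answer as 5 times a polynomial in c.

5(625c^5 + 625c^4 + 250c^3 + 75c^2 - c - 5)

The residues treated are {2, 0, 4, 3}, so the missing case is t ≡ 1 (mod 5); write t = 5c+1.
Then (5c+1)^5 + 5(5c+1)^2 - 16(5c+1) - 15 = 3125c^5 + 3125c^4 + 1250c^3 + 375c^2 - 5c - 25 = 5(625c^5 + 625c^4 + 250c^3 + 75c^2 - c - 5).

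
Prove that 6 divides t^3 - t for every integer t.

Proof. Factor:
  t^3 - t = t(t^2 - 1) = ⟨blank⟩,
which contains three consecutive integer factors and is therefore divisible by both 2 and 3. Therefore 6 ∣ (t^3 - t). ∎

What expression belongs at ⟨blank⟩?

(t - 1)t(t + 1)

t(t^2 - 1) = t(t - 1)(t + 1) = (t - 1)t(t + 1).
These three factors are consecutive integers, so their product is divisible by 6.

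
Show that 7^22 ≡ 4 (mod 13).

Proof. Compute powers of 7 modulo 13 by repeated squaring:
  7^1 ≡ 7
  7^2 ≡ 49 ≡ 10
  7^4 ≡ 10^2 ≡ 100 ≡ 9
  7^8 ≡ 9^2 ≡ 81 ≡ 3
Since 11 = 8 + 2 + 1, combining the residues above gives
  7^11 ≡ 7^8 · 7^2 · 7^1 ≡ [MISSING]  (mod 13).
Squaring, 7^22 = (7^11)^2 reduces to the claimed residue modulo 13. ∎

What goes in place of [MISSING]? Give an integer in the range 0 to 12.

2

7^8 · 7^2 · 7^1 ≡ 3 · 10 · 7 = 210.
210 mod 13 = 2, so 7^11 ≡ 2 (mod 13).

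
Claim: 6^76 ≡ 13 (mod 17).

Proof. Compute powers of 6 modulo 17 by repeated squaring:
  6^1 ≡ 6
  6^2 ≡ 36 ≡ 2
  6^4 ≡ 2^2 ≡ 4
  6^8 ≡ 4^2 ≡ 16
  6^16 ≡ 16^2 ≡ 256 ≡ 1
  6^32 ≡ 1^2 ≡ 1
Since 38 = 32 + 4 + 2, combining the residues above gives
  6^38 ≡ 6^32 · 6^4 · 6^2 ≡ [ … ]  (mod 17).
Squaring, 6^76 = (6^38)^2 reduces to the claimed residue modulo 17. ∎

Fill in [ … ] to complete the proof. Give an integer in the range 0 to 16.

8

6^32 · 6^4 · 6^2 ≡ 1 · 4 · 2 = 8.
8 mod 17 = 8, so 6^38 ≡ 8 (mod 17).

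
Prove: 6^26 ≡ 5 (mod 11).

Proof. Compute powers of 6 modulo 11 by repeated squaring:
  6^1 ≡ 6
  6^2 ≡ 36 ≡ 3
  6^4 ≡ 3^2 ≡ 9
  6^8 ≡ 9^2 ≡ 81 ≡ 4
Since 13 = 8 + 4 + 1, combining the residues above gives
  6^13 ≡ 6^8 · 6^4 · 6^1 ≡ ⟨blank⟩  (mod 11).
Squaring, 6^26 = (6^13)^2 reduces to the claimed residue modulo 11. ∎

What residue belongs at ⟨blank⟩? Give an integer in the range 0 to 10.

Multiply the listed residues: 4 · 9 · 6 = 36 → 216.
Reducing modulo 11: 216 = 19·11 + 7, so 6^13 ≡ 7.

7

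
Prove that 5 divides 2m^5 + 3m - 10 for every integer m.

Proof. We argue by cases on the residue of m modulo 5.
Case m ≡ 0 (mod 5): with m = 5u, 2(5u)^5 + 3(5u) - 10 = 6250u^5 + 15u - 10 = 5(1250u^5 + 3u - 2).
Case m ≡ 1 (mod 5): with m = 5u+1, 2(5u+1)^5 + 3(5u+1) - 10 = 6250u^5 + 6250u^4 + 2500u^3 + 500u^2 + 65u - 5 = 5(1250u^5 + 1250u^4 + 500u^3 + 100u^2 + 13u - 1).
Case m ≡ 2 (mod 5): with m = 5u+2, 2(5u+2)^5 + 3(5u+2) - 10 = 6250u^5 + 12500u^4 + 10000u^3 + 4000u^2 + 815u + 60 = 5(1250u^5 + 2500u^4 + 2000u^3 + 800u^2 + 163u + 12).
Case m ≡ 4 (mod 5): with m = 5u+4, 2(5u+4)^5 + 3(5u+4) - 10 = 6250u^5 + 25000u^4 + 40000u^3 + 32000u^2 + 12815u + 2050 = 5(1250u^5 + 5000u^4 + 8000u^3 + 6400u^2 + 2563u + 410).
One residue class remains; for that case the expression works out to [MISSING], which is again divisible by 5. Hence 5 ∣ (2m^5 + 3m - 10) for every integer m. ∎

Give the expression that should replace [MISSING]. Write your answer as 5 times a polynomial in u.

The residues treated are {0, 1, 2, 4}, so the missing case is m ≡ 3 (mod 5); write m = 5u+3.
Then 2(5u+3)^5 + 3(5u+3) - 10 = 6250u^5 + 18750u^4 + 22500u^3 + 13500u^2 + 4065u + 485 = 5(1250u^5 + 3750u^4 + 4500u^3 + 2700u^2 + 813u + 97).

5(1250u^5 + 3750u^4 + 4500u^3 + 2700u^2 + 813u + 97)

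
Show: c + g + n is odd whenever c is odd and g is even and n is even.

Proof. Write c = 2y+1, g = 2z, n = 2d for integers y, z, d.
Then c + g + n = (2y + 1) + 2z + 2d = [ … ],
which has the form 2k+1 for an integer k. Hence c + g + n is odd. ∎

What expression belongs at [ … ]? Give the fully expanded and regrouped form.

(2y + 1) + 2z + 2d = 2d + 2y + 2z + 1
= 2(d + y + z) + 1.
Since d + y + z is an integer, the sum is of the form 2k+1 for an integer k.

2(d + y + z) + 1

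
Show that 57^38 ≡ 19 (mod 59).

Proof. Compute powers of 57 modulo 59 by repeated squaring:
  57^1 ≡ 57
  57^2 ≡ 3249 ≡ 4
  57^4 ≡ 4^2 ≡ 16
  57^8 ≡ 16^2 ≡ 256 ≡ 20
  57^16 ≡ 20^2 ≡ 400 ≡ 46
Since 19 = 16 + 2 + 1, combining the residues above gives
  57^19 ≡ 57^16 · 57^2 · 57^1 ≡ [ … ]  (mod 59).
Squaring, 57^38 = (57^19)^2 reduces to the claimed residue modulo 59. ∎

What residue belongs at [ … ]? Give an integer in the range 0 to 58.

45

Multiply the listed residues: 46 · 4 · 57 = 184 → 10488.
Reducing modulo 59: 10488 = 177·59 + 45, so 57^19 ≡ 45.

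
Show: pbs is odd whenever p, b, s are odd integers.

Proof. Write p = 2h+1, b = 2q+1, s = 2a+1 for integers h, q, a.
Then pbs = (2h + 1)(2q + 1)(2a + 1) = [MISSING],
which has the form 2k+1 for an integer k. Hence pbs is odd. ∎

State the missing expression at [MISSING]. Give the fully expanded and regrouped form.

Expanding: (2h + 1)(2q + 1)(2a + 1) = 8ahq + 4ah + 4aq + 2a + 4hq + 2h + 2q + 1.
Every term except the constant is even, so this is 2(4ahq + 2ah + 2aq + a + 2hq + h + q) + 1,
and 4ahq + 2ah + 2aq + a + 2hq + h + q ∈ ℤ gives the required form.

2(4ahq + 2ah + 2aq + a + 2hq + h + q) + 1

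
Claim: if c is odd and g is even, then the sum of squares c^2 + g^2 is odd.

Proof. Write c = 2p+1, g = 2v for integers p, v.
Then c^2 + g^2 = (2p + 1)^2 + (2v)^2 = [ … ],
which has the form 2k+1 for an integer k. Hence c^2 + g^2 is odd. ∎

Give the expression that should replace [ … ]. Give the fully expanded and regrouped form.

(2p + 1)^2 + (2v)^2 = 4p^2 + 4p + 4v^2 + 1
= 2(2p^2 + 2p + 2v^2) + 1.
Since 2p^2 + 2p + 2v^2 is an integer, the sum of squares is of the form 2k+1 for an integer k.

2(2p^2 + 2p + 2v^2) + 1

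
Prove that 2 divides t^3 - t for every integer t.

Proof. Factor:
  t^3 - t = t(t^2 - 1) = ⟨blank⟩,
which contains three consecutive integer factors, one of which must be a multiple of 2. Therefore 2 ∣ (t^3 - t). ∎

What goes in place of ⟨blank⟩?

t(t^2 - 1) = t(t - 1)(t + 1) = (t - 1)t(t + 1).
These three factors are consecutive integers, so their product is divisible by 2.

(t - 1)t(t + 1)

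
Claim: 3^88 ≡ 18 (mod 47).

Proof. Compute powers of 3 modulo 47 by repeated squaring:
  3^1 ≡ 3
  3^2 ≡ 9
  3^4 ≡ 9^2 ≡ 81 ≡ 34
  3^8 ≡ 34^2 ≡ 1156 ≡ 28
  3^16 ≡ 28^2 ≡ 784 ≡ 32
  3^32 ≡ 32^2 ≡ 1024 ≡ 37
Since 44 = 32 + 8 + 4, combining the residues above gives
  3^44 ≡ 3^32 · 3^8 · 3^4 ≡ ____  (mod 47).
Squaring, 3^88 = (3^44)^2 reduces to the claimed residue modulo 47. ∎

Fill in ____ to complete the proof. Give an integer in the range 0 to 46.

21

Multiply the listed residues: 37 · 28 · 34 = 1036 → 35224.
Reducing modulo 47: 35224 = 749·47 + 21, so 3^44 ≡ 21.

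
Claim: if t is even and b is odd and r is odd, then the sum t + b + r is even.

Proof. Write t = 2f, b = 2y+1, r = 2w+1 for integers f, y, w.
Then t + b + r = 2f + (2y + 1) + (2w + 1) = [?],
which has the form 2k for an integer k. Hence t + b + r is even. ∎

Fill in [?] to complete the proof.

2(f + w + y + 1)

2f + (2y + 1) + (2w + 1) = 2f + 2w + 2y + 2
= 2(f + w + y + 1).
Since f + w + y + 1 is an integer, the sum is of the form 2k for an integer k.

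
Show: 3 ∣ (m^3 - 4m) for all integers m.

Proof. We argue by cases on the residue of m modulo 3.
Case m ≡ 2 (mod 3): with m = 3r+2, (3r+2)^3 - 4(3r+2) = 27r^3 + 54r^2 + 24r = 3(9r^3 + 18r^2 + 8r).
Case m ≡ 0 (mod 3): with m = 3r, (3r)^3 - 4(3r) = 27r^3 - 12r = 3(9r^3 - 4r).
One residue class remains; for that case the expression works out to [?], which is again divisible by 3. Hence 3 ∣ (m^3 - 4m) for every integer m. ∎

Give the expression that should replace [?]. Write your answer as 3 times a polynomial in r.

3(9r^3 + 9r^2 - r - 1)

The residues treated are {2, 0}, so the missing case is m ≡ 1 (mod 3); write m = 3r+1.
Then (3r+1)^3 - 4(3r+1) = 27r^3 + 27r^2 - 3r - 3 = 3(9r^3 + 9r^2 - r - 1).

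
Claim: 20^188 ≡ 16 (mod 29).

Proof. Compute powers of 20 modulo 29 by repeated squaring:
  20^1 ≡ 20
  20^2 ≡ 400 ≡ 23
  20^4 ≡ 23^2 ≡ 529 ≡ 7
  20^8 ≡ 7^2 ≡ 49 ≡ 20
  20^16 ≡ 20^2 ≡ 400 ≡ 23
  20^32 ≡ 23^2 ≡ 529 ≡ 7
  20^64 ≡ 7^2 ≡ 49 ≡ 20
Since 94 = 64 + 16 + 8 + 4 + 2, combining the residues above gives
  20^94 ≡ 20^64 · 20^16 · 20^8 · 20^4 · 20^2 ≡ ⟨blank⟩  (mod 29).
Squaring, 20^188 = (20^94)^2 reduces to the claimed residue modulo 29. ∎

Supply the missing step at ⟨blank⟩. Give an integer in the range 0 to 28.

Multiply the listed residues: 20 · 23 · 20 · 7 · 23 = 460 → 9200 → 64400 → 1481200.
Reducing modulo 29: 1481200 = 51075·29 + 25, so 20^94 ≡ 25.

25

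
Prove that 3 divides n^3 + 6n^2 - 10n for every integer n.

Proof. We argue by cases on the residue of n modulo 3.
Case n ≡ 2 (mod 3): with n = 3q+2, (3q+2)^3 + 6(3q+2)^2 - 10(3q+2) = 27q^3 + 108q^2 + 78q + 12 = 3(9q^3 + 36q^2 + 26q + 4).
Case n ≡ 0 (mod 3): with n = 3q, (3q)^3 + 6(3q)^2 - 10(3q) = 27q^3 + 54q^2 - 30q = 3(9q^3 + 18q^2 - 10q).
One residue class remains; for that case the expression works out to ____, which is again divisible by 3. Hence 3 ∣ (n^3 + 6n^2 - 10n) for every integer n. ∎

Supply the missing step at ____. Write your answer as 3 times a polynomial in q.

3(9q^3 + 27q^2 + 5q - 1)

The residues treated are {2, 0}, so the missing case is n ≡ 1 (mod 3); write n = 3q+1.
Then (3q+1)^3 + 6(3q+1)^2 - 10(3q+1) = 27q^3 + 81q^2 + 15q - 3 = 3(9q^3 + 27q^2 + 5q - 1).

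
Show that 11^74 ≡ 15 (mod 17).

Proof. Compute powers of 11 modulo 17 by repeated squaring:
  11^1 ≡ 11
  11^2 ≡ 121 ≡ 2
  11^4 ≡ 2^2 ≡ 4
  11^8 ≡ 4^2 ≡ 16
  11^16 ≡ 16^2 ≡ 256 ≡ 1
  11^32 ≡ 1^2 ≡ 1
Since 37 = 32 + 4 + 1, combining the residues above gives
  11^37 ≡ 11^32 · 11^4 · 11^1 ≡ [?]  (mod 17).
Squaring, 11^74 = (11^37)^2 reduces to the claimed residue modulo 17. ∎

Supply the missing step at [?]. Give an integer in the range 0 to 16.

Multiply the listed residues: 1 · 4 · 11 = 4 → 44.
Reducing modulo 17: 44 = 2·17 + 10, so 11^37 ≡ 10.

10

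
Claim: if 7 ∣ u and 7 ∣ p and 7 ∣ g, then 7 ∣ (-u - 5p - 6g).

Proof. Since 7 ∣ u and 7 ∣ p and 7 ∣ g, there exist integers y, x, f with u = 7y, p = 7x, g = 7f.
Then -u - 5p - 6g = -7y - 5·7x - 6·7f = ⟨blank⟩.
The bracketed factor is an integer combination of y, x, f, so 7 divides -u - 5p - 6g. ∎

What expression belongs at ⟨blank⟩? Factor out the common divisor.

7(-6f - 5x - y)

Each term has a factor of 7: -7y - 5·7x - 6·7f = 7·(-6f - 5x - y).
Since -6f - 5x - y is an integer, 7 ∣ (-u - 5p - 6g).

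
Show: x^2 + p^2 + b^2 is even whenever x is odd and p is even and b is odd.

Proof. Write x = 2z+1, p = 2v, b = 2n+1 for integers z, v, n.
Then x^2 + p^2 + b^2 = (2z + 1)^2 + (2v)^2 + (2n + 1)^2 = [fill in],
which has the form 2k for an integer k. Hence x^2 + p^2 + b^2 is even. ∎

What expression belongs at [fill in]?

Expanding: (2z + 1)^2 + (2v)^2 + (2n + 1)^2 = 4n^2 + 4n + 4v^2 + 4z^2 + 4z + 2.
Every term is even; pulling out the factor of 2 gives 2(2n^2 + 2n + 2v^2 + 2z^2 + 2z + 1).

2(2n^2 + 2n + 2v^2 + 2z^2 + 2z + 1)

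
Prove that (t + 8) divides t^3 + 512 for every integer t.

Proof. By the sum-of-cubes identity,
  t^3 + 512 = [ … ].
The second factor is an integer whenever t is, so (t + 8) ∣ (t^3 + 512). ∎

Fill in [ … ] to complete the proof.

(t + 8)(t^2 - 8t + 64)

a^3 + b^3 = (a + b)(a^2 - ab + b^2). With a = t, b = 8:
t^3 + 512 = (t + 8)(t^2 - 8t + 64).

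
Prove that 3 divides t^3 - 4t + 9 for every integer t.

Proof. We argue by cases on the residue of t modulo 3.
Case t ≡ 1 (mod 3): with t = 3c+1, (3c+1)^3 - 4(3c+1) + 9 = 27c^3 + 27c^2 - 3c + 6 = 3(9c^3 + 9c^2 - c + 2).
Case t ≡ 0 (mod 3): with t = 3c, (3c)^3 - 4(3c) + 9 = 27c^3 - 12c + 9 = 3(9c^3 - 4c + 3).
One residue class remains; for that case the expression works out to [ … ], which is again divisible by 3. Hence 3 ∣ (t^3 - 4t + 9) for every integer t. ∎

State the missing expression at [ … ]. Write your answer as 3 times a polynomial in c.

Only t ≡ 2 (mod 3) is unaccounted for. Put t = 3c+2:
(3c+2)^3 - 4(3c+2) + 9 expands to 27c^3 + 54c^2 + 24c + 9,
and factoring out 3 leaves 3(9c^3 + 18c^2 + 8c + 3).

3(9c^3 + 18c^2 + 8c + 3)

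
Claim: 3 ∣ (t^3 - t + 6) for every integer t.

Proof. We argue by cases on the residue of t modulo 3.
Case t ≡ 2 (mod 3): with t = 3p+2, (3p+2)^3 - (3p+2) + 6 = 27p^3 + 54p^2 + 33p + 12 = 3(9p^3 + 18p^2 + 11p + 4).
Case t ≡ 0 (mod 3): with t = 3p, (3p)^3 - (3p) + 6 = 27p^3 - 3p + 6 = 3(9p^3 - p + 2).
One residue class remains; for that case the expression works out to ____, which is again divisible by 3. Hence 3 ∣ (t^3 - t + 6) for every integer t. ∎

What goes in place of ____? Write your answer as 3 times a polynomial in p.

3(9p^3 + 9p^2 + 2p + 2)

Only t ≡ 1 (mod 3) is unaccounted for. Put t = 3p+1:
(3p+1)^3 - (3p+1) + 6 expands to 27p^3 + 27p^2 + 6p + 6,
and factoring out 3 leaves 3(9p^3 + 9p^2 + 2p + 2).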